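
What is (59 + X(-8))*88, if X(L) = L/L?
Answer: 5280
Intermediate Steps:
X(L) = 1
(59 + X(-8))*88 = (59 + 1)*88 = 60*88 = 5280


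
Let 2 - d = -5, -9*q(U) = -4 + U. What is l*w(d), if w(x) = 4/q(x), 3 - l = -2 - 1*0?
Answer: -60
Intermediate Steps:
q(U) = 4/9 - U/9 (q(U) = -(-4 + U)/9 = 4/9 - U/9)
l = 5 (l = 3 - (-2 - 1*0) = 3 - (-2 + 0) = 3 - 1*(-2) = 3 + 2 = 5)
d = 7 (d = 2 - 1*(-5) = 2 + 5 = 7)
w(x) = 4/(4/9 - x/9)
l*w(d) = 5*(-36/(-4 + 7)) = 5*(-36/3) = 5*(-36*1/3) = 5*(-12) = -60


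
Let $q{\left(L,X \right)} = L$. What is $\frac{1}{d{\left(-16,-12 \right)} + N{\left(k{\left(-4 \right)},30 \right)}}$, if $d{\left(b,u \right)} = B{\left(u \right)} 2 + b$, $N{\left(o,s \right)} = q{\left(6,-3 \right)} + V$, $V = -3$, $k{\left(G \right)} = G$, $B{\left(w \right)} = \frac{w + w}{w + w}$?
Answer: $- \frac{1}{11} \approx -0.090909$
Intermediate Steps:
$B{\left(w \right)} = 1$ ($B{\left(w \right)} = \frac{2 w}{2 w} = 2 w \frac{1}{2 w} = 1$)
$N{\left(o,s \right)} = 3$ ($N{\left(o,s \right)} = 6 - 3 = 3$)
$d{\left(b,u \right)} = 2 + b$ ($d{\left(b,u \right)} = 1 \cdot 2 + b = 2 + b$)
$\frac{1}{d{\left(-16,-12 \right)} + N{\left(k{\left(-4 \right)},30 \right)}} = \frac{1}{\left(2 - 16\right) + 3} = \frac{1}{-14 + 3} = \frac{1}{-11} = - \frac{1}{11}$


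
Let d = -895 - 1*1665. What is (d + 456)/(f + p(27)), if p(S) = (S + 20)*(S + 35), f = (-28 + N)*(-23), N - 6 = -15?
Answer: -2104/3765 ≈ -0.55883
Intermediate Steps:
N = -9 (N = 6 - 15 = -9)
f = 851 (f = (-28 - 9)*(-23) = -37*(-23) = 851)
p(S) = (20 + S)*(35 + S)
d = -2560 (d = -895 - 1665 = -2560)
(d + 456)/(f + p(27)) = (-2560 + 456)/(851 + (700 + 27**2 + 55*27)) = -2104/(851 + (700 + 729 + 1485)) = -2104/(851 + 2914) = -2104/3765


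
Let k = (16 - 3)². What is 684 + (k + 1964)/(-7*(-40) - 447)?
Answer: 112095/167 ≈ 671.23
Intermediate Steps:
k = 169 (k = 13² = 169)
684 + (k + 1964)/(-7*(-40) - 447) = 684 + (169 + 1964)/(-7*(-40) - 447) = 684 + 2133/(280 - 447) = 684 + 2133/(-167) = 684 + 2133*(-1/167) = 684 - 2133/167 = 112095/167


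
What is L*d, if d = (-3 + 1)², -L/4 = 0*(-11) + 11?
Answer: -176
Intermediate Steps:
L = -44 (L = -4*(0*(-11) + 11) = -4*(0 + 11) = -4*11 = -44)
d = 4 (d = (-2)² = 4)
L*d = -44*4 = -176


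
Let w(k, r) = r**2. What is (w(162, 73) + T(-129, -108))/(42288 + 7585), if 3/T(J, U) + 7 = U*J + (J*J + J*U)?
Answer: 237129845/2219248754 ≈ 0.10685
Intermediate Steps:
T(J, U) = 3/(-7 + J**2 + 2*J*U) (T(J, U) = 3/(-7 + (U*J + (J*J + J*U))) = 3/(-7 + (J*U + (J**2 + J*U))) = 3/(-7 + (J**2 + 2*J*U)) = 3/(-7 + J**2 + 2*J*U))
(w(162, 73) + T(-129, -108))/(42288 + 7585) = (73**2 + 3/(-7 + (-129)**2 + 2*(-129)*(-108)))/(42288 + 7585) = (5329 + 3/(-7 + 16641 + 27864))/49873 = (5329 + 3/44498)*(1/49873) = (237129845/44498)*(1/49873) = 237129845/2219248754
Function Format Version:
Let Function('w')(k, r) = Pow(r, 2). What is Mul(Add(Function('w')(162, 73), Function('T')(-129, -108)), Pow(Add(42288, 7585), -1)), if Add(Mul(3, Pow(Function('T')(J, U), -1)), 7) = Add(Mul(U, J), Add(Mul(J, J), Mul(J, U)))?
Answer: Rational(237129845, 2219248754) ≈ 0.10685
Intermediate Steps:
Function('T')(J, U) = Mul(3, Pow(Add(-7, Pow(J, 2), Mul(2, J, U)), -1)) (Function('T')(J, U) = Mul(3, Pow(Add(-7, Add(Mul(U, J), Add(Mul(J, J), Mul(J, U)))), -1)) = Mul(3, Pow(Add(-7, Add(Mul(J, U), Add(Pow(J, 2), Mul(J, U)))), -1)) = Mul(3, Pow(Add(-7, Add(Pow(J, 2), Mul(2, J, U))), -1)) = Mul(3, Pow(Add(-7, Pow(J, 2), Mul(2, J, U)), -1)))
Mul(Add(Function('w')(162, 73), Function('T')(-129, -108)), Pow(Add(42288, 7585), -1)) = Mul(Add(Pow(73, 2), Mul(3, Pow(Add(-7, Pow(-129, 2), Mul(2, -129, -108)), -1))), Pow(Add(42288, 7585), -1)) = Mul(Add(5329, Mul(3, Pow(Add(-7, 16641, 27864), -1))), Pow(49873, -1)) = Mul(Add(5329, Mul(3, Pow(44498, -1))), Rational(1, 49873)) = Mul(Add(5329, Mul(3, Rational(1, 44498))), Rational(1, 49873)) = Mul(Add(5329, Rational(3, 44498)), Rational(1, 49873)) = Mul(Rational(237129845, 44498), Rational(1, 49873)) = Rational(237129845, 2219248754)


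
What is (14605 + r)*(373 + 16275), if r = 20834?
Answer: 589988472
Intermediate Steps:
(14605 + r)*(373 + 16275) = (14605 + 20834)*(373 + 16275) = 35439*16648 = 589988472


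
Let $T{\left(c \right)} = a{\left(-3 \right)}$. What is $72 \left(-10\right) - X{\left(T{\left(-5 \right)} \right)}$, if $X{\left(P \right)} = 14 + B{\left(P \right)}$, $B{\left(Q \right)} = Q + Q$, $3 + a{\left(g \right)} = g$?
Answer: $-722$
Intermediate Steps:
$a{\left(g \right)} = -3 + g$
$T{\left(c \right)} = -6$ ($T{\left(c \right)} = -3 - 3 = -6$)
$B{\left(Q \right)} = 2 Q$
$X{\left(P \right)} = 14 + 2 P$
$72 \left(-10\right) - X{\left(T{\left(-5 \right)} \right)} = 72 \left(-10\right) - \left(14 + 2 \left(-6\right)\right) = -720 - \left(14 - 12\right) = -720 - 2 = -722$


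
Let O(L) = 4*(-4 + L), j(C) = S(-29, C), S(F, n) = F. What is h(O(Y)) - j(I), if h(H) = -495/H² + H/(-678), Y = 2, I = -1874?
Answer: 461635/21696 ≈ 21.277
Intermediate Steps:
j(C) = -29
O(L) = -16 + 4*L
h(H) = -495/H² - H/678 (h(H) = -495/H² + H*(-1/678) = -495/H² - H/678)
h(O(Y)) - j(I) = (-495/(-16 + 4*2)² - (-16 + 4*2)/678) - 1*(-29) = (-495/(-16 + 8)² - (-16 + 8)/678) + 29 = (-495/(-8)² - 1/678*(-8)) + 29 = (-495*1/64 + 4/339) + 29 = (-495/64 + 4/339) + 29 = -167549/21696 + 29 = 461635/21696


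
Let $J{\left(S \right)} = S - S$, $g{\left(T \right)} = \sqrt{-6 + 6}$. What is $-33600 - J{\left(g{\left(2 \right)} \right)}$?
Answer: $-33600$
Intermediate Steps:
$g{\left(T \right)} = 0$ ($g{\left(T \right)} = \sqrt{0} = 0$)
$J{\left(S \right)} = 0$
$-33600 - J{\left(g{\left(2 \right)} \right)} = -33600 - 0 = -33600 + 0 = -33600$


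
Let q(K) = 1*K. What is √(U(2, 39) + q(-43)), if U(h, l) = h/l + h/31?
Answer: I*√62683023/1209 ≈ 6.5486*I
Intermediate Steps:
U(h, l) = h/31 + h/l (U(h, l) = h/l + h*(1/31) = h/l + h/31 = h/31 + h/l)
q(K) = K
√(U(2, 39) + q(-43)) = √(((1/31)*2 + 2/39) - 43) = √((2/31 + 2*(1/39)) - 43) = √((2/31 + 2/39) - 43) = √(140/1209 - 43) = √(-51847/1209) = I*√62683023/1209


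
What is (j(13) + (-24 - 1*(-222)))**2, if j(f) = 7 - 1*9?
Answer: 38416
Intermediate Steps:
j(f) = -2 (j(f) = 7 - 9 = -2)
(j(13) + (-24 - 1*(-222)))**2 = (-2 + (-24 - 1*(-222)))**2 = (-2 + (-24 + 222))**2 = (-2 + 198)**2 = 196**2 = 38416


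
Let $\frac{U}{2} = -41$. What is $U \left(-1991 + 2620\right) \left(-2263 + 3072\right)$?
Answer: $-41726602$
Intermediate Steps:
$U = -82$ ($U = 2 \left(-41\right) = -82$)
$U \left(-1991 + 2620\right) \left(-2263 + 3072\right) = - 82 \left(-1991 + 2620\right) \left(-2263 + 3072\right) = - 82 \cdot 629 \cdot 809 = \left(-82\right) 508861 = -41726602$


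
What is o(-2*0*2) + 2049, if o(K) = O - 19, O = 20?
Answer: 2050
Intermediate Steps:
o(K) = 1 (o(K) = 20 - 19 = 1)
o(-2*0*2) + 2049 = 1 + 2049 = 2050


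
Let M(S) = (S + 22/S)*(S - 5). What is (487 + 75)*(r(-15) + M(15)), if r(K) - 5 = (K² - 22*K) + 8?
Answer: 1235276/3 ≈ 4.1176e+5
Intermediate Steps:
r(K) = 13 + K² - 22*K (r(K) = 5 + ((K² - 22*K) + 8) = 5 + (8 + K² - 22*K) = 13 + K² - 22*K)
M(S) = (-5 + S)*(S + 22/S) (M(S) = (S + 22/S)*(-5 + S) = (-5 + S)*(S + 22/S))
(487 + 75)*(r(-15) + M(15)) = (487 + 75)*((13 + (-15)² - 22*(-15)) + (22 + 15² - 110/15 - 5*15)) = 562*((13 + 225 + 330) + (22 + 225 - 110*1/15 - 75)) = 562*(568 + (22 + 225 - 22/3 - 75)) = 562*(568 + 494/3) = 562*(2198/3) = 1235276/3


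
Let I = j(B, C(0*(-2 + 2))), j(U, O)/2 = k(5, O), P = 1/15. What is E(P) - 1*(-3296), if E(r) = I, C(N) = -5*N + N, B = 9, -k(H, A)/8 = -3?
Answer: 3344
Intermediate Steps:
P = 1/15 ≈ 0.066667
k(H, A) = 24 (k(H, A) = -8*(-3) = 24)
C(N) = -4*N
j(U, O) = 48 (j(U, O) = 2*24 = 48)
I = 48
E(r) = 48
E(P) - 1*(-3296) = 48 - 1*(-3296) = 48 + 3296 = 3344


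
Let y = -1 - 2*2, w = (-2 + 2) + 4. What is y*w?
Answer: -20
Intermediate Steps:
w = 4 (w = 0 + 4 = 4)
y = -5 (y = -1 - 4 = -5)
y*w = -5*4 = -20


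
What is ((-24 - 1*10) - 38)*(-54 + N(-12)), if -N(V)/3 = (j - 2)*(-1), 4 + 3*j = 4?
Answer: 4320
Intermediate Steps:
j = 0 (j = -4/3 + (1/3)*4 = -4/3 + 4/3 = 0)
N(V) = -6 (N(V) = -3*(0 - 2)*(-1) = -(-6)*(-1) = -3*2 = -6)
((-24 - 1*10) - 38)*(-54 + N(-12)) = ((-24 - 1*10) - 38)*(-54 - 6) = ((-24 - 10) - 38)*(-60) = (-34 - 38)*(-60) = -72*(-60) = 4320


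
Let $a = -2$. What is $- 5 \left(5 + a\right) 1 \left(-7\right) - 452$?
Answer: $-347$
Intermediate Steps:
$- 5 \left(5 + a\right) 1 \left(-7\right) - 452 = - 5 \left(5 - 2\right) 1 \left(-7\right) - 452 = - 5 \cdot 3 \cdot 1 \left(-7\right) - 452 = \left(-5\right) 3 \left(-7\right) - 452 = \left(-15\right) \left(-7\right) - 452 = 105 - 452 = -347$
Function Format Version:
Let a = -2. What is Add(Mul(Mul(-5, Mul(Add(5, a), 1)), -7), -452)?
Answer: -347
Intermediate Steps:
Add(Mul(Mul(-5, Mul(Add(5, a), 1)), -7), -452) = Add(Mul(Mul(-5, Mul(Add(5, -2), 1)), -7), -452) = Add(Mul(Mul(-5, Mul(3, 1)), -7), -452) = Add(Mul(Mul(-5, 3), -7), -452) = Add(Mul(-15, -7), -452) = Add(105, -452) = -347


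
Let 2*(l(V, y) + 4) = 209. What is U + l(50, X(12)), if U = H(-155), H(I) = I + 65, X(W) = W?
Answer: 21/2 ≈ 10.500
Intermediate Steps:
H(I) = 65 + I
U = -90 (U = 65 - 155 = -90)
l(V, y) = 201/2 (l(V, y) = -4 + (1/2)*209 = -4 + 209/2 = 201/2)
U + l(50, X(12)) = -90 + 201/2 = 21/2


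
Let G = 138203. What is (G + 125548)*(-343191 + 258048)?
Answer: -22456551393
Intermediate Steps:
(G + 125548)*(-343191 + 258048) = (138203 + 125548)*(-343191 + 258048) = 263751*(-85143) = -22456551393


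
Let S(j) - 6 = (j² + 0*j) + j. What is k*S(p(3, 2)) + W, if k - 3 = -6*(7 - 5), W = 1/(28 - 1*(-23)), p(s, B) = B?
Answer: -5507/51 ≈ -107.98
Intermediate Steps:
W = 1/51 (W = 1/(28 + 23) = 1/51 ≈ 0.019608)
k = -9 (k = 3 - 6*(7 - 5) = 3 - 6*2 = 3 - 12 = -9)
S(j) = 6 + j + j² (S(j) = 6 + ((j² + 0*j) + j) = 6 + ((j² + 0) + j) = 6 + (j² + j) = 6 + (j + j²) = 6 + j + j²)
k*S(p(3, 2)) + W = -9*(6 + 2 + 2²) + 1/51 = -9*(6 + 2 + 4) + 1/51 = -9*12 + 1/51 = -108 + 1/51 = -5507/51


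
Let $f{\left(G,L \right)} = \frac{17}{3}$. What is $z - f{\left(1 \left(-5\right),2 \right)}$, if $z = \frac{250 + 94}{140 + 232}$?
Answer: $- \frac{147}{31} \approx -4.7419$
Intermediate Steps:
$z = \frac{86}{93}$ ($z = \frac{344}{372} = 344 \cdot \frac{1}{372} = \frac{86}{93} \approx 0.92473$)
$f{\left(G,L \right)} = \frac{17}{3}$ ($f{\left(G,L \right)} = 17 \cdot \frac{1}{3} = \frac{17}{3}$)
$z - f{\left(1 \left(-5\right),2 \right)} = \frac{86}{93} - \frac{17}{3} = - \frac{147}{31}$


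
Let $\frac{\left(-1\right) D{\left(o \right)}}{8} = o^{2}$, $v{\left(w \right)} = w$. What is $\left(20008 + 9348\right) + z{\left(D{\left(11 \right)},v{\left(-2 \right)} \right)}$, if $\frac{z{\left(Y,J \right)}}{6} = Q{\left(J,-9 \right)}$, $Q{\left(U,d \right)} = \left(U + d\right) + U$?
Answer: $29278$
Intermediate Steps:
$D{\left(o \right)} = - 8 o^{2}$
$Q{\left(U,d \right)} = d + 2 U$
$z{\left(Y,J \right)} = -54 + 12 J$ ($z{\left(Y,J \right)} = 6 \left(-9 + 2 J\right) = -54 + 12 J$)
$\left(20008 + 9348\right) + z{\left(D{\left(11 \right)},v{\left(-2 \right)} \right)} = \left(20008 + 9348\right) + \left(-54 + 12 \left(-2\right)\right) = 29356 - 78 = 29278$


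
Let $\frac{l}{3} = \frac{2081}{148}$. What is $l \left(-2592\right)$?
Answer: $- \frac{4045464}{37} \approx -1.0934 \cdot 10^{5}$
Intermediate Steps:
$l = \frac{6243}{148}$ ($l = 3 \cdot \frac{2081}{148} = \frac{6243}{148} \approx 42.182$)
$l \left(-2592\right) = \frac{6243}{148} \left(-2592\right) = - \frac{4045464}{37}$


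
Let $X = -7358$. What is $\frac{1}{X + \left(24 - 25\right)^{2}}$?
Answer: $- \frac{1}{7357} \approx -0.00013592$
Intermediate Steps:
$\frac{1}{X + \left(24 - 25\right)^{2}} = \frac{1}{-7358 + \left(24 - 25\right)^{2}} = \frac{1}{-7358 + \left(-1\right)^{2}} = \frac{1}{-7358 + 1} = \frac{1}{-7357} = - \frac{1}{7357}$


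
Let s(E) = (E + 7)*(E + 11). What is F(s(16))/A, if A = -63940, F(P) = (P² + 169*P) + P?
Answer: -21357/2780 ≈ -7.6824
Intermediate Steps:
s(E) = (7 + E)*(11 + E)
F(P) = P² + 170*P
F(s(16))/A = ((77 + 16² + 18*16)*(170 + (77 + 16² + 18*16)))/(-63940) = ((77 + 256 + 288)*(170 + (77 + 256 + 288)))*(-1/63940) = (621*(170 + 621))*(-1/63940) = (621*791)*(-1/63940) = 491211*(-1/63940) = -21357/2780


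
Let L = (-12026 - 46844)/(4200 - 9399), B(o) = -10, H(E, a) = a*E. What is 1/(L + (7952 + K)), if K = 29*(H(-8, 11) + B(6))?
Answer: 5199/26625760 ≈ 0.00019526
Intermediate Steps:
H(E, a) = E*a
K = -2842 (K = 29*(-8*11 - 10) = 29*(-88 - 10) = 29*(-98) = -2842)
L = 58870/5199 (L = -58870/(-5199) = -58870*(-1/5199) = 58870/5199 ≈ 11.323)
1/(L + (7952 + K)) = 1/(58870/5199 + (7952 - 2842)) = 1/(58870/5199 + 5110) = 1/(26625760/5199) = 5199/26625760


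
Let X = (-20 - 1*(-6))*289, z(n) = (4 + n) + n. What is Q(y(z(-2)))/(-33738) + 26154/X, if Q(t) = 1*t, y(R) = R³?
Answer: -13077/2023 ≈ -6.4642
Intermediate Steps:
z(n) = 4 + 2*n
X = -4046 (X = (-20 + 6)*289 = -14*289 = -4046)
Q(t) = t
Q(y(z(-2)))/(-33738) + 26154/X = (4 + 2*(-2))³/(-33738) + 26154/(-4046) = (4 - 4)³*(-1/33738) + 26154*(-1/4046) = 0³*(-1/33738) - 13077/2023 = 0*(-1/33738) - 13077/2023 = 0 - 13077/2023 = -13077/2023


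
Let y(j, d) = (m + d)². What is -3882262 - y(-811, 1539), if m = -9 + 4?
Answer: -6235418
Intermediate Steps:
m = -5
y(j, d) = (-5 + d)²
-3882262 - y(-811, 1539) = -3882262 - (-5 + 1539)² = -3882262 - 1*1534² = -3882262 - 1*2353156 = -3882262 - 2353156 = -6235418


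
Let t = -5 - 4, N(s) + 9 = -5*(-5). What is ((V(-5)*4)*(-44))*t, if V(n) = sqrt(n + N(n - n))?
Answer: 1584*sqrt(11) ≈ 5253.5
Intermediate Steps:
N(s) = 16 (N(s) = -9 - 5*(-5) = -9 + 25 = 16)
t = -9
V(n) = sqrt(16 + n) (V(n) = sqrt(n + 16) = sqrt(16 + n))
((V(-5)*4)*(-44))*t = ((sqrt(16 - 5)*4)*(-44))*(-9) = ((sqrt(11)*4)*(-44))*(-9) = ((4*sqrt(11))*(-44))*(-9) = -176*sqrt(11)*(-9) = 1584*sqrt(11)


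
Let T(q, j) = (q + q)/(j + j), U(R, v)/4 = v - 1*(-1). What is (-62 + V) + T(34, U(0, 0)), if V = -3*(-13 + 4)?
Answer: -53/2 ≈ -26.500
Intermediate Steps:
U(R, v) = 4 + 4*v (U(R, v) = 4*(v - 1*(-1)) = 4*(v + 1) = 4*(1 + v) = 4 + 4*v)
T(q, j) = q/j (T(q, j) = (2*q)/((2*j)) = (2*q)*(1/(2*j)) = q/j)
V = 27 (V = -3*(-9) = 27)
(-62 + V) + T(34, U(0, 0)) = (-62 + 27) + 34/(4 + 4*0) = -35 + 34/(4 + 0) = -35 + 34/4 = -35 + 34*(1/4) = -35 + 17/2 = -53/2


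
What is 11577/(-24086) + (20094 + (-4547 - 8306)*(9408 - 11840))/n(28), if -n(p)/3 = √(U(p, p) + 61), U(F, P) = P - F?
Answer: -11577/24086 - 31278590*√61/183 ≈ -1.3349e+6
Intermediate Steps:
n(p) = -3*√61 (n(p) = -3*√((p - p) + 61) = -3*√(0 + 61) = -3*√61)
11577/(-24086) + (20094 + (-4547 - 8306)*(9408 - 11840))/n(28) = 11577/(-24086) + (20094 + (-4547 - 8306)*(9408 - 11840))/((-3*√61)) = 11577*(-1/24086) + (20094 - 12853*(-2432))*(-√61/183) = -11577/24086 + (20094 + 31258496)*(-√61/183) = -11577/24086 + 31278590*(-√61/183) = -11577/24086 - 31278590*√61/183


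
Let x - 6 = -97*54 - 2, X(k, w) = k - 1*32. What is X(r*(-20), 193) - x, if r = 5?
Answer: 5102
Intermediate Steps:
X(k, w) = -32 + k (X(k, w) = k - 32 = -32 + k)
x = -5234 (x = 6 + (-97*54 - 2) = 6 + (-5238 - 2) = 6 - 5240 = -5234)
X(r*(-20), 193) - x = (-32 + 5*(-20)) - 1*(-5234) = (-32 - 100) + 5234 = -132 + 5234 = 5102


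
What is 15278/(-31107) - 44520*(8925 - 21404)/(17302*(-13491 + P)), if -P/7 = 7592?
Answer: -3489625591162/3586384417839 ≈ -0.97302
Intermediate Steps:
P = -53144 (P = -7*7592 = -53144)
15278/(-31107) - 44520*(8925 - 21404)/(17302*(-13491 + P)) = 15278/(-31107) - 44520*(8925 - 21404)/(17302*(-13491 - 53144)) = 15278*(-1/31107) - 44520/(17302/((-12479/(-66635)))) = -15278/31107 - 44520/(17302/((-12479*(-1/66635)))) = -15278/31107 - 44520/(17302/(12479/66635)) = -15278/31107 - 44520/(17302*(66635/12479)) = -15278/31107 - 44520/1152918770/12479 = -15278/31107 - 44520*12479/1152918770 = -15278/31107 - 55556508/115291877 = -3489625591162/3586384417839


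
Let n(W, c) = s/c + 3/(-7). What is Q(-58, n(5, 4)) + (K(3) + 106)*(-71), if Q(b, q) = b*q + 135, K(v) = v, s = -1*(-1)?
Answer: -106311/14 ≈ -7593.6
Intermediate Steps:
s = 1
n(W, c) = -3/7 + 1/c (n(W, c) = 1/c + 3/(-7) = 1/c + 3*(-⅐) = 1/c - 3/7 = -3/7 + 1/c)
Q(b, q) = 135 + b*q
Q(-58, n(5, 4)) + (K(3) + 106)*(-71) = (135 - 58*(-3/7 + 1/4)) + (3 + 106)*(-71) = (135 - 58*(-3/7 + ¼)) + 109*(-71) = (135 - 58*(-5/28)) - 7739 = (135 + 145/14) - 7739 = 2035/14 - 7739 = -106311/14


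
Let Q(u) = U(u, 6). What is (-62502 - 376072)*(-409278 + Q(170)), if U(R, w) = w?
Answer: 179496058128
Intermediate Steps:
Q(u) = 6
(-62502 - 376072)*(-409278 + Q(170)) = (-62502 - 376072)*(-409278 + 6) = -438574*(-409272) = 179496058128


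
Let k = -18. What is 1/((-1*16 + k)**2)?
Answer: 1/1156 ≈ 0.00086505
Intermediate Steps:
1/((-1*16 + k)**2) = 1/((-1*16 - 18)**2) = 1/((-16 - 18)**2) = 1/((-34)**2) = 1/1156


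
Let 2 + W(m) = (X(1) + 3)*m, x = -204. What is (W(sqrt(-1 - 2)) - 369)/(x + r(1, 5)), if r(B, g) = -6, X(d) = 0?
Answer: 53/30 - I*sqrt(3)/70 ≈ 1.7667 - 0.024744*I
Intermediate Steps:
W(m) = -2 + 3*m (W(m) = -2 + (0 + 3)*m = -2 + 3*m)
(W(sqrt(-1 - 2)) - 369)/(x + r(1, 5)) = ((-2 + 3*sqrt(-1 - 2)) - 369)/(-204 - 6) = ((-2 + 3*sqrt(-3)) - 369)/(-210) = ((-2 + 3*(I*sqrt(3))) - 369)*(-1/210) = ((-2 + 3*I*sqrt(3)) - 369)*(-1/210) = (-371 + 3*I*sqrt(3))*(-1/210) = 53/30 - I*sqrt(3)/70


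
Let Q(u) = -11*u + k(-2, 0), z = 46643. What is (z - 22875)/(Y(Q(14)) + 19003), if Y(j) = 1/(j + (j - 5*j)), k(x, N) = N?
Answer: 10980816/8779387 ≈ 1.2507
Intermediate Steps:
Q(u) = -11*u (Q(u) = -11*u + 0 = -11*u)
Y(j) = -1/(3*j) (Y(j) = 1/(j - 4*j) = 1/(-3*j) = -1/(3*j))
(z - 22875)/(Y(Q(14)) + 19003) = (46643 - 22875)/(-1/(3*((-11*14))) + 19003) = 23768/(-1/3/(-154) + 19003) = 23768/(-1/3*(-1/154) + 19003) = 23768/(1/462 + 19003) = 23768/(8779387/462) = 23768*(462/8779387) = 10980816/8779387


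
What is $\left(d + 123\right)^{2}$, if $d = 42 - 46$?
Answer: $14161$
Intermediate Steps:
$d = -4$
$\left(d + 123\right)^{2} = \left(-4 + 123\right)^{2} = 119^{2} = 14161$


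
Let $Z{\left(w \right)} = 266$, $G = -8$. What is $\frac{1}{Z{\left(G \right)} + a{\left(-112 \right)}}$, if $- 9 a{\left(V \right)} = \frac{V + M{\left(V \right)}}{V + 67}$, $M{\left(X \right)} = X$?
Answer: $\frac{405}{107506} \approx 0.0037672$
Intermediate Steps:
$a{\left(V \right)} = - \frac{2 V}{9 \left(67 + V\right)}$ ($a{\left(V \right)} = - \frac{\left(V + V\right) \frac{1}{V + 67}}{9} = - \frac{2 V \frac{1}{67 + V}}{9} = - \frac{2 V}{9 \left(67 + V\right)}$)
$\frac{1}{Z{\left(G \right)} + a{\left(-112 \right)}} = \frac{1}{266 - - \frac{224}{603 + 9 \left(-112\right)}} = \frac{1}{266 - - \frac{224}{603 - 1008}} = \frac{1}{266 - - \frac{224}{-405}} = \frac{1}{266 - \left(-224\right) \left(- \frac{1}{405}\right)} = \frac{1}{266 - \frac{224}{405}} = \frac{1}{\frac{107506}{405}} = \frac{405}{107506}$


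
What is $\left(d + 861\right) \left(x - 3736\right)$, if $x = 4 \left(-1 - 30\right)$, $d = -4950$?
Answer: $15783540$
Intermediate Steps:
$x = -124$ ($x = 4 \left(-31\right) = -124$)
$\left(d + 861\right) \left(x - 3736\right) = \left(-4950 + 861\right) \left(-124 - 3736\right) = \left(-4089\right) \left(-3860\right) = 15783540$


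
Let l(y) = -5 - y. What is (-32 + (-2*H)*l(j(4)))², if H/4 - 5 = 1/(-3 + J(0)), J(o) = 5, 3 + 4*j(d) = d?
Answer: 39601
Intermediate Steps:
j(d) = -¾ + d/4
H = 22 (H = 20 + 4/(-3 + 5) = 20 + 4/2 = 20 + 4*(½) = 20 + 2 = 22)
(-32 + (-2*H)*l(j(4)))² = (-32 + (-2*22)*(-5 - (-¾ + (¼)*4)))² = (-32 - 44*(-5 - (-¾ + 1)))² = (-32 - 44*(-5 - 1*¼))² = (-32 - 44*(-5 - ¼))² = (-32 - 44*(-21/4))² = (-32 + 231)² = 199² = 39601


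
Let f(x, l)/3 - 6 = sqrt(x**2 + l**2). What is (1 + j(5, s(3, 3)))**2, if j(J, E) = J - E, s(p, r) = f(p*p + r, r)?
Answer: 1521 + 216*sqrt(17) ≈ 2411.6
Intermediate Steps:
f(x, l) = 18 + 3*sqrt(l**2 + x**2) (f(x, l) = 18 + 3*sqrt(x**2 + l**2) = 18 + 3*sqrt(l**2 + x**2))
s(p, r) = 18 + 3*sqrt(r**2 + (r + p**2)**2) (s(p, r) = 18 + 3*sqrt(r**2 + (p*p + r)**2) = 18 + 3*sqrt(r**2 + (p**2 + r)**2) = 18 + 3*sqrt(r**2 + (r + p**2)**2))
(1 + j(5, s(3, 3)))**2 = (1 + (5 - (18 + 3*sqrt(3**2 + (3 + 3**2)**2))))**2 = (1 + (5 - (18 + 3*sqrt(9 + (3 + 9)**2))))**2 = (1 + (5 - (18 + 3*sqrt(9 + 12**2))))**2 = (1 + (5 - (18 + 3*sqrt(9 + 144))))**2 = (1 + (5 - (18 + 3*sqrt(153))))**2 = (1 + (5 - (18 + 3*(3*sqrt(17)))))**2 = (1 + (5 - (18 + 9*sqrt(17))))**2 = (1 + (5 + (-18 - 9*sqrt(17))))**2 = (1 + (-13 - 9*sqrt(17)))**2 = (-12 - 9*sqrt(17))**2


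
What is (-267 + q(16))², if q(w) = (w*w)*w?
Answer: 14661241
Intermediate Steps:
q(w) = w³ (q(w) = w²*w = w³)
(-267 + q(16))² = (-267 + 16³)² = (-267 + 4096)² = 3829² = 14661241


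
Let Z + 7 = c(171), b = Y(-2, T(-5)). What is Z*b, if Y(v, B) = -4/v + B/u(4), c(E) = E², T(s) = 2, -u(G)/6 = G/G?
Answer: 146170/3 ≈ 48723.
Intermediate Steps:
u(G) = -6 (u(G) = -6*G/G = -6*1 = -6)
Y(v, B) = -4/v - B/6 (Y(v, B) = -4/v + B/(-6) = -4/v + B*(-⅙) = -4/v - B/6)
b = 5/3 (b = -4/(-2) - ⅙*2 = -4*(-½) - ⅓ = 2 - ⅓ = 5/3 ≈ 1.6667)
Z = 29234 (Z = -7 + 171² = -7 + 29241 = 29234)
Z*b = 29234*(5/3) = 146170/3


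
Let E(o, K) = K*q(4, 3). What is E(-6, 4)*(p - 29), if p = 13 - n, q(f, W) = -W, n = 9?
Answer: 300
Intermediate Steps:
E(o, K) = -3*K (E(o, K) = K*(-1*3) = K*(-3) = -3*K)
p = 4 (p = 13 - 1*9 = 13 - 9 = 4)
E(-6, 4)*(p - 29) = (-3*4)*(4 - 29) = -12*(-25) = 300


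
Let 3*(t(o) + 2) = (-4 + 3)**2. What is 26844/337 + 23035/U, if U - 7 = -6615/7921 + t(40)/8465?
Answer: 318960710070513/83579304959 ≈ 3816.3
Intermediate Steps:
t(o) = -5/3 (t(o) = -2 + (-4 + 3)**2/3 = -2 + (1/3)*(-1)**2 = -2 + (1/3)*1 = -2 + 1/3 = -5/3)
U = 248009807/40230759 (U = 7 + (-6615/7921 - 5/3/8465) = 7 + (-6615*1/7921 - 5/3*1/8465) = 7 + (-6615/7921 - 1/5079) = 7 - 33605506/40230759 = 248009807/40230759 ≈ 6.1647)
26844/337 + 23035/U = 26844/337 + 23035/(248009807/40230759) = 26844*(1/337) + 23035*(40230759/248009807) = 26844/337 + 926715533565/248009807 = 318960710070513/83579304959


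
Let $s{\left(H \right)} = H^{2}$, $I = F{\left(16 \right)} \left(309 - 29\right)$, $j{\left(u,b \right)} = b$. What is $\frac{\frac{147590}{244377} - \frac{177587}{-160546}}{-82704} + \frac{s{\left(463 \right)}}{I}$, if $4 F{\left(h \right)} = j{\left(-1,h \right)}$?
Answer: $\frac{110902725396777521}{579426436952280} \approx 191.4$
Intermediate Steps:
$F{\left(h \right)} = \frac{h}{4}$
$I = 1120$ ($I = \frac{1}{4} \cdot 16 \left(309 - 29\right) = 4 \cdot 280 = 1120$)
$\frac{\frac{147590}{244377} - \frac{177587}{-160546}}{-82704} + \frac{s{\left(463 \right)}}{I} = \frac{\frac{147590}{244377} - \frac{177587}{-160546}}{-82704} + \frac{463^{2}}{1120} = \left(147590 \cdot \frac{1}{244377} - - \frac{177587}{160546}\right) \left(- \frac{1}{82704}\right) + 214369 \cdot \frac{1}{1120} = \left(\frac{147590}{244377} + \frac{177587}{160546}\right) \left(- \frac{1}{82704}\right) + \frac{214369}{1120} = \frac{67093162439}{39233749842} \left(- \frac{1}{82704}\right) + \frac{214369}{1120} = - \frac{67093162439}{3244788046932768} + \frac{214369}{1120} = \frac{110902725396777521}{579426436952280}$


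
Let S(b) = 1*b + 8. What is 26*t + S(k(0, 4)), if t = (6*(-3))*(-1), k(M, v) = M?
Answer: 476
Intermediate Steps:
t = 18 (t = -18*(-1) = 18)
S(b) = 8 + b (S(b) = b + 8 = 8 + b)
26*t + S(k(0, 4)) = 26*18 + (8 + 0) = 468 + 8 = 476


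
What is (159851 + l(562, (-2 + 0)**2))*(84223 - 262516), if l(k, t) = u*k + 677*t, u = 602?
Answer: -89303932719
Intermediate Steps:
l(k, t) = 602*k + 677*t
(159851 + l(562, (-2 + 0)**2))*(84223 - 262516) = (159851 + (602*562 + 677*(-2 + 0)**2))*(84223 - 262516) = (159851 + (338324 + 677*(-2)**2))*(-178293) = (159851 + (338324 + 677*4))*(-178293) = (159851 + (338324 + 2708))*(-178293) = (159851 + 341032)*(-178293) = 500883*(-178293) = -89303932719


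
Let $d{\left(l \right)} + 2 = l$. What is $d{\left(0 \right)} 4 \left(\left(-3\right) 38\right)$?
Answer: $912$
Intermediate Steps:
$d{\left(l \right)} = -2 + l$
$d{\left(0 \right)} 4 \left(\left(-3\right) 38\right) = \left(-2 + 0\right) 4 \left(\left(-3\right) 38\right) = \left(-2\right) 4 \left(-114\right) = \left(-8\right) \left(-114\right) = 912$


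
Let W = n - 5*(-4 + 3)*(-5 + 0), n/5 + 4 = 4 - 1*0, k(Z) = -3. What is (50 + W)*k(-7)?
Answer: -75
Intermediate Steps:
n = 0 (n = -20 + 5*(4 - 1*0) = -20 + 5*(4 + 0) = -20 + 5*4 = -20 + 20 = 0)
W = -25 (W = 0 - 5*(-4 + 3)*(-5 + 0) = 0 - (-5)*(-5) = 0 - 5*5 = 0 - 25 = -25)
(50 + W)*k(-7) = (50 - 25)*(-3) = 25*(-3) = -75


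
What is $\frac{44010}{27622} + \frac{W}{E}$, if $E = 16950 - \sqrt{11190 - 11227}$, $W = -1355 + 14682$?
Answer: $\frac{9441895715835}{3967935338507} + \frac{13327 i \sqrt{37}}{287302537} \approx 2.3795 + 0.00028216 i$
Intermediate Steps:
$W = 13327$
$E = 16950 - i \sqrt{37}$ ($E = 16950 - \sqrt{-37} = 16950 - i \sqrt{37} \approx 16950.0 - 6.0828 i$)
$\frac{44010}{27622} + \frac{W}{E} = \frac{44010}{27622} + \frac{13327}{16950 - i \sqrt{37}} = 44010 \cdot \frac{1}{27622} + \frac{13327}{16950 - i \sqrt{37}} = \frac{22005}{13811} + \frac{13327}{16950 - i \sqrt{37}}$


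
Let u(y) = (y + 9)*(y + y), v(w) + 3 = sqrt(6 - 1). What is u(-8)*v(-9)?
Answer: 48 - 16*sqrt(5) ≈ 12.223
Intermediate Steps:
v(w) = -3 + sqrt(5) (v(w) = -3 + sqrt(6 - 1) = -3 + sqrt(5))
u(y) = 2*y*(9 + y) (u(y) = (9 + y)*(2*y) = 2*y*(9 + y))
u(-8)*v(-9) = (2*(-8)*(9 - 8))*(-3 + sqrt(5)) = (2*(-8)*1)*(-3 + sqrt(5)) = -16*(-3 + sqrt(5)) = 48 - 16*sqrt(5)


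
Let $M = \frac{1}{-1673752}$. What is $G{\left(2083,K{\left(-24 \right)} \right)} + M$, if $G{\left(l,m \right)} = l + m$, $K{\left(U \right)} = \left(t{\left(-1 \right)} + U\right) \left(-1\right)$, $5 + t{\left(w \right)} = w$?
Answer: $\frac{3536637975}{1673752} \approx 2113.0$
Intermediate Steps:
$t{\left(w \right)} = -5 + w$
$M = - \frac{1}{1673752} \approx -5.9746 \cdot 10^{-7}$
$K{\left(U \right)} = 6 - U$ ($K{\left(U \right)} = \left(\left(-5 - 1\right) + U\right) \left(-1\right) = \left(-6 + U\right) \left(-1\right) = 6 - U$)
$G{\left(2083,K{\left(-24 \right)} \right)} + M = \left(2083 + \left(6 - -24\right)\right) - \frac{1}{1673752} = \left(2083 + \left(6 + 24\right)\right) - \frac{1}{1673752} = \left(2083 + 30\right) - \frac{1}{1673752} = 2113 - \frac{1}{1673752} = \frac{3536637975}{1673752}$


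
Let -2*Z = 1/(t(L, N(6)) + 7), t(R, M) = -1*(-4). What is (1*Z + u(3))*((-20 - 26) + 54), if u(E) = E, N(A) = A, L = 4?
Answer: 260/11 ≈ 23.636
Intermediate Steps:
t(R, M) = 4
Z = -1/22 (Z = -1/(2*(4 + 7)) = -1/2/11 = -1/2*1/11 = -1/22 ≈ -0.045455)
(1*Z + u(3))*((-20 - 26) + 54) = (1*(-1/22) + 3)*((-20 - 26) + 54) = (-1/22 + 3)*(-46 + 54) = (65/22)*8 = 260/11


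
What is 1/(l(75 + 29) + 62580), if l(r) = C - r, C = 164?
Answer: 1/62640 ≈ 1.5964e-5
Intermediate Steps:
l(r) = 164 - r
1/(l(75 + 29) + 62580) = 1/((164 - (75 + 29)) + 62580) = 1/((164 - 1*104) + 62580) = 1/((164 - 104) + 62580) = 1/(60 + 62580) = 1/62640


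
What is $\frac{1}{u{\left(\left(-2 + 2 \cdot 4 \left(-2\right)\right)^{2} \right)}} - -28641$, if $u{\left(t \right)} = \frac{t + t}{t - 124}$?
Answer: $\frac{2319946}{81} \approx 28641.0$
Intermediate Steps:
$u{\left(t \right)} = \frac{2 t}{-124 + t}$
$\frac{1}{u{\left(\left(-2 + 2 \cdot 4 \left(-2\right)\right)^{2} \right)}} - -28641 = \frac{1}{2 \left(-2 + 2 \cdot 4 \left(-2\right)\right)^{2} \frac{1}{-124 + \left(-2 + 2 \cdot 4 \left(-2\right)\right)^{2}}} - -28641 = \frac{1}{2 \left(-2 + 8 \left(-2\right)\right)^{2} \frac{1}{-124 + \left(-2 + 8 \left(-2\right)\right)^{2}}} + 28641 = \frac{1}{2 \left(-2 - 16\right)^{2} \frac{1}{-124 + \left(-2 - 16\right)^{2}}} + 28641 = \frac{1}{2 \left(-18\right)^{2} \frac{1}{-124 + \left(-18\right)^{2}}} + 28641 = \frac{1}{2 \cdot 324 \frac{1}{-124 + 324}} + 28641 = \frac{1}{2 \cdot 324 \cdot \frac{1}{200}} + 28641 = \frac{1}{\frac{81}{25}} + 28641 = \frac{25}{81} + 28641 = \frac{2319946}{81}$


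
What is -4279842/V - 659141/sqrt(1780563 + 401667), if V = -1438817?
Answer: 4279842/1438817 - 659141*sqrt(242470)/727410 ≈ -443.22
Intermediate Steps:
-4279842/V - 659141/sqrt(1780563 + 401667) = -4279842/(-1438817) - 659141/sqrt(1780563 + 401667) = -4279842*(-1/1438817) - 659141*sqrt(242470)/727410 = 4279842/1438817 - 659141*sqrt(242470)/727410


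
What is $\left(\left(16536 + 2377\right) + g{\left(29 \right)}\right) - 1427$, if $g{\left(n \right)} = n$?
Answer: $17515$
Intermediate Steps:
$\left(\left(16536 + 2377\right) + g{\left(29 \right)}\right) - 1427 = \left(\left(16536 + 2377\right) + 29\right) - 1427 = \left(18913 + 29\right) - 1427 = 18942 - 1427 = 17515$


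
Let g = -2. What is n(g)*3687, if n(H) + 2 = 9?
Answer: 25809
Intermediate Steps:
n(H) = 7 (n(H) = -2 + 9 = 7)
n(g)*3687 = 7*3687 = 25809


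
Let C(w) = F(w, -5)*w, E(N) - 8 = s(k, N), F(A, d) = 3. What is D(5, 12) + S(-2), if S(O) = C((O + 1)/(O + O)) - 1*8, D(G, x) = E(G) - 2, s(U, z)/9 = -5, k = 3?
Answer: -185/4 ≈ -46.250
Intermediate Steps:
s(U, z) = -45 (s(U, z) = 9*(-5) = -45)
E(N) = -37 (E(N) = 8 - 45 = -37)
C(w) = 3*w
D(G, x) = -39 (D(G, x) = -37 - 2 = -39)
S(O) = -8 + 3*(1 + O)/(2*O) (S(O) = 3*((O + 1)/(O + O)) - 1*8 = 3*((1 + O)/((2*O))) - 8 = 3*((1 + O)*(1/(2*O))) - 8 = 3*((1 + O)/(2*O)) - 8 = 3*(1 + O)/(2*O) - 8 = -8 + 3*(1 + O)/(2*O))
D(5, 12) + S(-2) = -39 + (1/2)*(3 - 13*(-2))/(-2) = -39 + (1/2)*(-1/2)*(3 + 26) = -39 + (1/2)*(-1/2)*29 = -39 - 29/4 = -185/4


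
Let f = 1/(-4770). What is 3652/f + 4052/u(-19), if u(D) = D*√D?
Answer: -17420040 + 4052*I*√19/361 ≈ -1.742e+7 + 48.926*I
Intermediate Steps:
u(D) = D^(3/2)
f = -1/4770 ≈ -0.00020964
3652/f + 4052/u(-19) = 3652/(-1/4770) + 4052/((-19)^(3/2)) = 3652*(-4770) + 4052/((-19*I*√19)) = -17420040 + 4052*(I*√19/361) = -17420040 + 4052*I*√19/361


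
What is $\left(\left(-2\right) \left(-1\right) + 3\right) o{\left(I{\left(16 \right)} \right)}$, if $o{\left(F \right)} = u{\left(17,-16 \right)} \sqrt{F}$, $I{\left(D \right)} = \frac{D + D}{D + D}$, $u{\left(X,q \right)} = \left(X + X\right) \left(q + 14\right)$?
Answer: $-340$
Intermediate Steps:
$u{\left(X,q \right)} = 2 X \left(14 + q\right)$
$I{\left(D \right)} = 1$ ($I{\left(D \right)} = \frac{2 D}{2 D} = 2 D \frac{1}{2 D} = 1$)
$o{\left(F \right)} = - 68 \sqrt{F}$ ($o{\left(F \right)} = 2 \cdot 17 \left(14 - 16\right) \sqrt{F} = 2 \cdot 17 \left(-2\right) \sqrt{F} = - 68 \sqrt{F}$)
$\left(\left(-2\right) \left(-1\right) + 3\right) o{\left(I{\left(16 \right)} \right)} = \left(\left(-2\right) \left(-1\right) + 3\right) \left(- 68 \sqrt{1}\right) = \left(2 + 3\right) \left(\left(-68\right) 1\right) = 5 \left(-68\right) = -340$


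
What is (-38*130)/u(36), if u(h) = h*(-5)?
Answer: 247/9 ≈ 27.444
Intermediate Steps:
u(h) = -5*h
(-38*130)/u(36) = (-38*130)/((-5*36)) = -4940/(-180) = -4940*(-1/180) = 247/9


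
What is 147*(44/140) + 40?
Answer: 431/5 ≈ 86.200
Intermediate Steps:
147*(44/140) + 40 = 147*(44*(1/140)) + 40 = 147*(11/35) + 40 = 231/5 + 40 = 431/5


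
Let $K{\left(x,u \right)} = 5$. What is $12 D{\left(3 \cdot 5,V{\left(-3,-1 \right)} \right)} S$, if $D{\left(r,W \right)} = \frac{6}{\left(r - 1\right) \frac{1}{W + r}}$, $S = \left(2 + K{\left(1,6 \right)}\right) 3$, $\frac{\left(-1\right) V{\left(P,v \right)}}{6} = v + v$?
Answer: $2916$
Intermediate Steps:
$V{\left(P,v \right)} = - 12 v$ ($V{\left(P,v \right)} = - 6 \left(v + v\right) = - 6 \cdot 2 v = - 12 v$)
$S = 21$ ($S = \left(2 + 5\right) 3 = 7 \cdot 3 = 21$)
$D{\left(r,W \right)} = \frac{6 \left(W + r\right)}{-1 + r}$ ($D{\left(r,W \right)} = \frac{6}{\left(-1 + r\right) \frac{1}{W + r}} = \frac{6}{\frac{1}{W + r} \left(-1 + r\right)} = 6 \frac{W + r}{-1 + r} = \frac{6 \left(W + r\right)}{-1 + r}$)
$12 D{\left(3 \cdot 5,V{\left(-3,-1 \right)} \right)} S = 12 \frac{6 \left(\left(-12\right) \left(-1\right) + 3 \cdot 5\right)}{-1 + 3 \cdot 5} \cdot 21 = 12 \frac{6 \left(12 + 15\right)}{-1 + 15} \cdot 21 = 12 \cdot 6 \cdot \frac{1}{14} \cdot 27 \cdot 21 = 12 \cdot \frac{81}{7} \cdot 21 = \frac{972}{7} \cdot 21 = 2916$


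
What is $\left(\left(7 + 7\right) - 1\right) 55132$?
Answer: $716716$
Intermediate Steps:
$\left(\left(7 + 7\right) - 1\right) 55132 = \left(14 - 1\right) 55132 = 13 \cdot 55132 = 716716$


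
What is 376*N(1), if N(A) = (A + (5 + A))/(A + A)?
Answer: 1316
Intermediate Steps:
N(A) = (5 + 2*A)/(2*A) (N(A) = (5 + 2*A)/((2*A)) = (5 + 2*A)*(1/(2*A)) = (5 + 2*A)/(2*A))
376*N(1) = 376*((5/2 + 1)/1) = 376*(1*(7/2)) = 376*(7/2) = 1316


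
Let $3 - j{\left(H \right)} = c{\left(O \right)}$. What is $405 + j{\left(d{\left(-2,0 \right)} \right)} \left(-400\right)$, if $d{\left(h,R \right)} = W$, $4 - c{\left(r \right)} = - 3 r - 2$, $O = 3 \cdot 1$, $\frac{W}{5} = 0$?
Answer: $5205$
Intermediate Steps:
$W = 0$ ($W = 5 \cdot 0 = 0$)
$O = 3$
$c{\left(r \right)} = 6 + 3 r$ ($c{\left(r \right)} = 4 - \left(- 3 r - 2\right) = 4 - \left(-2 - 3 r\right) = 4 + \left(2 + 3 r\right) = 6 + 3 r$)
$d{\left(h,R \right)} = 0$
$j{\left(H \right)} = -12$ ($j{\left(H \right)} = 3 - \left(6 + 3 \cdot 3\right) = 3 - \left(6 + 9\right) = 3 - 15 = -12$)
$405 + j{\left(d{\left(-2,0 \right)} \right)} \left(-400\right) = 405 - -4800 = 405 + 4800 = 5205$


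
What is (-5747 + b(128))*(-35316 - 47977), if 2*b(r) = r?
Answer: 473354119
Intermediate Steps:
b(r) = r/2
(-5747 + b(128))*(-35316 - 47977) = (-5747 + (1/2)*128)*(-35316 - 47977) = (-5747 + 64)*(-83293) = -5683*(-83293) = 473354119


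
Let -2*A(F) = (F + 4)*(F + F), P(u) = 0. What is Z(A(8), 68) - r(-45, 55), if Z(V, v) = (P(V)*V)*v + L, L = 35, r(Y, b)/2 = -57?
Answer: 149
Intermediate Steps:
r(Y, b) = -114 (r(Y, b) = 2*(-57) = -114)
A(F) = -F*(4 + F) (A(F) = -(F + 4)*(F + F)/2 = -(4 + F)*2*F/2 = -F*(4 + F))
Z(V, v) = 35 (Z(V, v) = (0*V)*v + 35 = 0*v + 35 = 0 + 35 = 35)
Z(A(8), 68) - r(-45, 55) = 35 - 1*(-114) = 35 + 114 = 149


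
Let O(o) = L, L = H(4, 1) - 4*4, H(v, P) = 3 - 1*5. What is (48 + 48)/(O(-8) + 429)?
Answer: 32/137 ≈ 0.23358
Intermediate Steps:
H(v, P) = -2 (H(v, P) = 3 - 5 = -2)
L = -18 (L = -2 - 4*4 = -2 - 16 = -18)
O(o) = -18
(48 + 48)/(O(-8) + 429) = (48 + 48)/(-18 + 429) = 96/411 = 96*(1/411) = 32/137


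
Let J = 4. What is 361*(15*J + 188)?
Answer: 89528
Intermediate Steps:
361*(15*J + 188) = 361*(15*4 + 188) = 361*(60 + 188) = 361*248 = 89528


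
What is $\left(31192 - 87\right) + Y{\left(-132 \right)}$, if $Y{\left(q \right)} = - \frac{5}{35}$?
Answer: $\frac{217734}{7} \approx 31105.0$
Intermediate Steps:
$Y{\left(q \right)} = - \frac{1}{7}$ ($Y{\left(q \right)} = \left(-5\right) \frac{1}{35} = - \frac{1}{7}$)
$\left(31192 - 87\right) + Y{\left(-132 \right)} = \left(31192 - 87\right) - \frac{1}{7} = 31105 - \frac{1}{7} = \frac{217734}{7}$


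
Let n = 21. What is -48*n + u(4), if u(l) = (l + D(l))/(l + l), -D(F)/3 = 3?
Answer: -8069/8 ≈ -1008.6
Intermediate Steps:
D(F) = -9 (D(F) = -3*3 = -9)
u(l) = (-9 + l)/(2*l) (u(l) = (l - 9)/(l + l) = (-9 + l)/((2*l)) = (-9 + l)*(1/(2*l)) = (-9 + l)/(2*l))
-48*n + u(4) = -48*21 + (½)*(-9 + 4)/4 = -1008 + (½)*(¼)*(-5) = -1008 - 5/8 = -8069/8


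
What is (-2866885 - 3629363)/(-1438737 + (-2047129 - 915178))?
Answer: 1624062/1100261 ≈ 1.4761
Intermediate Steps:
(-2866885 - 3629363)/(-1438737 + (-2047129 - 915178)) = -6496248/(-1438737 - 2962307) = -6496248/(-4401044) = -6496248*(-1/4401044) = 1624062/1100261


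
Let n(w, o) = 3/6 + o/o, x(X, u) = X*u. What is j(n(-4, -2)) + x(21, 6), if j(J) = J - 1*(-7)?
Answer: 269/2 ≈ 134.50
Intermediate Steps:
n(w, o) = 3/2 (n(w, o) = 3*(1/6) + 1 = 1/2 + 1 = 3/2)
j(J) = 7 + J (j(J) = J + 7 = 7 + J)
j(n(-4, -2)) + x(21, 6) = (7 + 3/2) + 21*6 = 17/2 + 126 = 269/2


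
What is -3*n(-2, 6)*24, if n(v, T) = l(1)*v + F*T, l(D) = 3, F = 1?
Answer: 0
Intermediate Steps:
n(v, T) = T + 3*v (n(v, T) = 3*v + 1*T = 3*v + T = T + 3*v)
-3*n(-2, 6)*24 = -3*(6 + 3*(-2))*24 = -3*(6 - 6)*24 = -3*0*24 = 0*24 = 0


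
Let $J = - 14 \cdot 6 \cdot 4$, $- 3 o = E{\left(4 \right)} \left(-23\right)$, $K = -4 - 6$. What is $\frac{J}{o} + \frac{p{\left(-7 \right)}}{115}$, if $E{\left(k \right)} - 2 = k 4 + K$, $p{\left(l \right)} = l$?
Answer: $- \frac{637}{115} \approx -5.5391$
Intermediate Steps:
$K = -10$ ($K = -4 - 6 = -10$)
$E{\left(k \right)} = -8 + 4 k$ ($E{\left(k \right)} = 2 + \left(k 4 - 10\right) = 2 + \left(4 k - 10\right) = 2 + \left(-10 + 4 k\right) = -8 + 4 k$)
$o = \frac{184}{3}$ ($o = - \frac{\left(-8 + 4 \cdot 4\right) \left(-23\right)}{3} = - \frac{\left(-8 + 16\right) \left(-23\right)}{3} = - \frac{8 \left(-23\right)}{3} = \left(- \frac{1}{3}\right) \left(-184\right) = \frac{184}{3} \approx 61.333$)
$J = -336$ ($J = \left(-14\right) 24 = -336$)
$\frac{J}{o} + \frac{p{\left(-7 \right)}}{115} = - \frac{336}{\frac{184}{3}} - \frac{7}{115} = \left(-336\right) \frac{3}{184} - \frac{7}{115} = - \frac{126}{23} - \frac{7}{115} = - \frac{637}{115}$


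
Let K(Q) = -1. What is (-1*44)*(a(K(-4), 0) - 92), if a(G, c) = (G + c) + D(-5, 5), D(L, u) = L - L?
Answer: 4092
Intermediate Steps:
D(L, u) = 0
a(G, c) = G + c (a(G, c) = (G + c) + 0 = G + c)
(-1*44)*(a(K(-4), 0) - 92) = (-1*44)*((-1 + 0) - 92) = -44*(-1 - 92) = -44*(-93) = 4092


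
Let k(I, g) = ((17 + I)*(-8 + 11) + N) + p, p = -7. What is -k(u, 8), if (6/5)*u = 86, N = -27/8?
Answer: -2045/8 ≈ -255.63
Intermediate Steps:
N = -27/8 (N = -27*⅛ = -27/8 ≈ -3.3750)
u = 215/3 (u = (⅚)*86 = 215/3 ≈ 71.667)
k(I, g) = 325/8 + 3*I (k(I, g) = ((17 + I)*(-8 + 11) - 27/8) - 7 = ((17 + I)*3 - 27/8) - 7 = ((51 + 3*I) - 27/8) - 7 = (381/8 + 3*I) - 7 = 325/8 + 3*I)
-k(u, 8) = -(325/8 + 3*(215/3)) = -(325/8 + 215) = -1*2045/8 = -2045/8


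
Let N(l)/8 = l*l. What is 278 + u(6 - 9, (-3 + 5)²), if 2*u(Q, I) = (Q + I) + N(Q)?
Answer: 629/2 ≈ 314.50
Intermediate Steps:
N(l) = 8*l² (N(l) = 8*(l*l) = 8*l²)
u(Q, I) = I/2 + Q/2 + 4*Q² (u(Q, I) = ((Q + I) + 8*Q²)/2 = ((I + Q) + 8*Q²)/2 = (I + Q + 8*Q²)/2 = I/2 + Q/2 + 4*Q²)
278 + u(6 - 9, (-3 + 5)²) = 278 + ((-3 + 5)²/2 + (6 - 9)/2 + 4*(6 - 9)²) = 278 + ((½)*2² + (½)*(-3) + 4*(-3)²) = 278 + ((½)*4 - 3/2 + 4*9) = 278 + (2 - 3/2 + 36) = 278 + 73/2 = 629/2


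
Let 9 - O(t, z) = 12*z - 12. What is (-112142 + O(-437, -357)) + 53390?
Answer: -54447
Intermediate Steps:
O(t, z) = 21 - 12*z (O(t, z) = 9 - (12*z - 12) = 9 - (-12 + 12*z) = 9 + (12 - 12*z) = 21 - 12*z)
(-112142 + O(-437, -357)) + 53390 = (-112142 + (21 - 12*(-357))) + 53390 = (-112142 + (21 + 4284)) + 53390 = (-112142 + 4305) + 53390 = -107837 + 53390 = -54447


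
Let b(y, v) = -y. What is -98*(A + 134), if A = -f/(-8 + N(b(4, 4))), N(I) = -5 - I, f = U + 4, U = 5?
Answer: -13230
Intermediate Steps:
f = 9 (f = 5 + 4 = 9)
A = 1 (A = -9/(-8 + (-5 - (-1)*4)) = -9/(-8 + (-5 - 1*(-4))) = -9/(-8 + (-5 + 4)) = -9/(-8 - 1) = -9/(-9) = -9*(-1)/9 = -1*(-1) = 1)
-98*(A + 134) = -98*(1 + 134) = -98*135 = -13230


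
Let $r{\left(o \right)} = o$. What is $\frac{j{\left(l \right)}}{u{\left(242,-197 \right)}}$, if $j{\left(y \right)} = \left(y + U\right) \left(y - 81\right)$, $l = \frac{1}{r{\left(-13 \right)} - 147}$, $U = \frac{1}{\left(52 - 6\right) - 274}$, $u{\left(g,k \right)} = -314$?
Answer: $- \frac{1257217}{458188800} \approx -0.0027439$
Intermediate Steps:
$U = - \frac{1}{228}$ ($U = \frac{1}{46 - 274} = \frac{1}{-228} = - \frac{1}{228} \approx -0.004386$)
$l = - \frac{1}{160}$ ($l = \frac{1}{-13 - 147} = \frac{1}{-160} = - \frac{1}{160} \approx -0.00625$)
$j{\left(y \right)} = \left(-81 + y\right) \left(- \frac{1}{228} + y\right)$ ($j{\left(y \right)} = \left(y - \frac{1}{228}\right) \left(y - 81\right) = \left(- \frac{1}{228} + y\right) \left(-81 + y\right) = \left(-81 + y\right) \left(- \frac{1}{228} + y\right)$)
$\frac{j{\left(l \right)}}{u{\left(242,-197 \right)}} = \frac{\frac{27}{76} + \left(- \frac{1}{160}\right)^{2} - - \frac{18469}{36480}}{-314} = \left(\frac{27}{76} + \frac{1}{25600} + \frac{18469}{36480}\right) \left(- \frac{1}{314}\right) = \frac{1257217}{1459200} \left(- \frac{1}{314}\right) = - \frac{1257217}{458188800}$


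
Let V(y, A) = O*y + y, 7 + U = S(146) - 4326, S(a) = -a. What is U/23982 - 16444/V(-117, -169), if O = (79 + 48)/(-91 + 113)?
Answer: 2865945923/139359402 ≈ 20.565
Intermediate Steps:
U = -4479 (U = -7 + (-1*146 - 4326) = -7 + (-146 - 4326) = -7 - 4472 = -4479)
O = 127/22 ≈ 5.7727
V(y, A) = 149*y/22 (V(y, A) = 127*y/22 + y = 149*y/22)
U/23982 - 16444/V(-117, -169) = -4479/23982 - 16444/((149/22)*(-117)) = -4479*1/23982 - 16444/(-17433/22) = -1493/7994 - 16444*(-22/17433) = -1493/7994 + 361768/17433 = 2865945923/139359402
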